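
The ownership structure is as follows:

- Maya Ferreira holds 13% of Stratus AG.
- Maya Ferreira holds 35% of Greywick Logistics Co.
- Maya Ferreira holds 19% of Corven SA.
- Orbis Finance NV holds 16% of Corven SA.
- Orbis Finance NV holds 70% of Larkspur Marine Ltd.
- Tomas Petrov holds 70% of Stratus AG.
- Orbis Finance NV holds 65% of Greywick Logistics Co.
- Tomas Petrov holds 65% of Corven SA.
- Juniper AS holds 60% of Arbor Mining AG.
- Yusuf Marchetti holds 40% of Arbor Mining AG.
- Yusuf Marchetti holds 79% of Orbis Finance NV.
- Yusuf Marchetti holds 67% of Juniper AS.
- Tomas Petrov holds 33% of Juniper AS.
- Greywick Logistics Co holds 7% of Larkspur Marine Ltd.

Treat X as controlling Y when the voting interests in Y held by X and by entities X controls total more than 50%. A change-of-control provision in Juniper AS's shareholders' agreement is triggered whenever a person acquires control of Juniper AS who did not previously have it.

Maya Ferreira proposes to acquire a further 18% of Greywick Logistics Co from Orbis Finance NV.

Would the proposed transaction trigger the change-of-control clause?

No

The purchase adds only to Maya's holdings (Orbis's stake shrinks), so Maya is the only person who could newly come to control Juniper.
Maya's largest direct stake is 35% in Greywick, which does not meet the threshold, so Maya controls no company.
Neither Maya nor any entity Maya controls holds any voting interest in Juniper.
So before the transaction, Maya does not control Juniper.
After the purchase, Maya's direct stake in Greywick rises to 35% + 18% = 53%, and Orbis's stake falls to 47%.
Maya holds 53% of Greywick, so Maya controls Greywick.
After the transaction, neither Maya nor any entity Maya controls holds a voting interest in Juniper, so Maya still does not control it.
No new person acquires control, so the clause is not triggered.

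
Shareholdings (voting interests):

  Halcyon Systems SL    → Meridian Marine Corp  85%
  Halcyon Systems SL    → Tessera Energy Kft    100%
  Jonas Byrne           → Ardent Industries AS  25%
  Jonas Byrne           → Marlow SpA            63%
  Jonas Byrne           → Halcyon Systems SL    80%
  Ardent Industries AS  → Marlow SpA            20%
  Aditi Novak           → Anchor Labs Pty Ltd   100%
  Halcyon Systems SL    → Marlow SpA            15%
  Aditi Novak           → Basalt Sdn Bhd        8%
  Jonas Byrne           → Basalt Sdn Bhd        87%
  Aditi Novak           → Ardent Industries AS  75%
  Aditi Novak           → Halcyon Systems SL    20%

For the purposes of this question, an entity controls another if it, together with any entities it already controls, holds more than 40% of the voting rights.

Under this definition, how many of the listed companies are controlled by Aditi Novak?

2

Aditi holds 75% of Ardent, so Aditi controls Ardent.
Aditi holds 100% of Anchor, so Aditi controls Anchor.
No other company's threshold is met.
Aditi controls 2 companies.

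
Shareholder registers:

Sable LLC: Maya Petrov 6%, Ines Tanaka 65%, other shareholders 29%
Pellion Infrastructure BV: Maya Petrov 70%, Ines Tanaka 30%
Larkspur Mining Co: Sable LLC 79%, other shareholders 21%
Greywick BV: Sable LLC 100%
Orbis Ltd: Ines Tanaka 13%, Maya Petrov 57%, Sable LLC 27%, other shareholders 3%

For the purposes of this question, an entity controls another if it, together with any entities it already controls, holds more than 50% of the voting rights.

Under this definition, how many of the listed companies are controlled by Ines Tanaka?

Ines holds 65% of Sable, so Ines controls Sable.
Sable holds 79% of Larkspur, so Ines controls Larkspur.
Sable holds 100% of Greywick, so Ines controls Greywick.
No other company's threshold is met.
Ines controls 3 companies.

3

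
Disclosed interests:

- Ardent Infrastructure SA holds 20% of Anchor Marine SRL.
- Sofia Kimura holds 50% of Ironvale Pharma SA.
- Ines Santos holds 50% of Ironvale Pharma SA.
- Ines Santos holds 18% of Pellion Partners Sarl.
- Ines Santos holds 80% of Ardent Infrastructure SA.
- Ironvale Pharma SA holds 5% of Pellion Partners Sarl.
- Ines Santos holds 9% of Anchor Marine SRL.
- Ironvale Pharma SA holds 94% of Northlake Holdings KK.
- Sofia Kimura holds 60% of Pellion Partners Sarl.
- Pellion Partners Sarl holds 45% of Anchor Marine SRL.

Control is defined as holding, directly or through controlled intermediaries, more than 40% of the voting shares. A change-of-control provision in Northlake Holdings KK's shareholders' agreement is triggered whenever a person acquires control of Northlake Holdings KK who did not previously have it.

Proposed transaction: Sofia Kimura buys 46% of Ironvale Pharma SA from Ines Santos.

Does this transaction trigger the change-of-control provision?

The purchase adds only to Sofia's holdings (Ines's stake shrinks), so Sofia is the only person who could newly come to control Northlake.
Sofia holds 50% of Ironvale, so Sofia controls Ironvale.
Ironvale holds 94% of Northlake, so Sofia controls Northlake.
So Sofia already controls Northlake before the transaction.
After the purchase, Sofia's direct stake in Ironvale rises to 50% + 46% = 96%, and Ines's stake falls to 4%.
Sofia controlled Northlake already, so this is not a new person acquiring control; every other person's position is unchanged or reduced.
No new person acquires control, so the clause is not triggered.

No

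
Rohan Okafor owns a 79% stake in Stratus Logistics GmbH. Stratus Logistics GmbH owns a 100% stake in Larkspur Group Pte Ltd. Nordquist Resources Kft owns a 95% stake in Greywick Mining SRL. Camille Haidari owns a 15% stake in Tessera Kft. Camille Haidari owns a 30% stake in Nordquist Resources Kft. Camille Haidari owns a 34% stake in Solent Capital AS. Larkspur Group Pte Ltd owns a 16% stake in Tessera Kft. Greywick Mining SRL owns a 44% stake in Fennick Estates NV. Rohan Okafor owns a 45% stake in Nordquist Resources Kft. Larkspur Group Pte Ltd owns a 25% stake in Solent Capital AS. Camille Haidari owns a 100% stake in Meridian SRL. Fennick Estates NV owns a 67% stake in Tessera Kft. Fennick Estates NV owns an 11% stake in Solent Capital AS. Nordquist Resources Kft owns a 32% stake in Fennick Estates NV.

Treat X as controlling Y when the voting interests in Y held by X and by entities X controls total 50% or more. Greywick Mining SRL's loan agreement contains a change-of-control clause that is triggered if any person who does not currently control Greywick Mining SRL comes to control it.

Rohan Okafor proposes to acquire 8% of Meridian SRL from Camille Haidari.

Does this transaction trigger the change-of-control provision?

No

The purchase adds only to Rohan's holdings (Camille's stake shrinks), so Rohan is the only person who could newly come to control Greywick.
Rohan holds 79% of Stratus, so Rohan controls Stratus.
Stratus holds 100% of Larkspur, so Rohan controls Larkspur.
Neither Rohan nor any entity Rohan controls holds any voting interest in Greywick.
So before the transaction, Rohan does not control Greywick.
After the purchase, Rohan holds 8% of Meridian directly, and Camille's stake falls to 92%.
Rohan's side now holds 8% of Meridian, not ≥ 50%, so Rohan still does not control Meridian.
After the transaction, neither Rohan nor any entity Rohan controls holds a voting interest in Greywick, so Rohan still does not control it.
No new person acquires control, so the clause is not triggered.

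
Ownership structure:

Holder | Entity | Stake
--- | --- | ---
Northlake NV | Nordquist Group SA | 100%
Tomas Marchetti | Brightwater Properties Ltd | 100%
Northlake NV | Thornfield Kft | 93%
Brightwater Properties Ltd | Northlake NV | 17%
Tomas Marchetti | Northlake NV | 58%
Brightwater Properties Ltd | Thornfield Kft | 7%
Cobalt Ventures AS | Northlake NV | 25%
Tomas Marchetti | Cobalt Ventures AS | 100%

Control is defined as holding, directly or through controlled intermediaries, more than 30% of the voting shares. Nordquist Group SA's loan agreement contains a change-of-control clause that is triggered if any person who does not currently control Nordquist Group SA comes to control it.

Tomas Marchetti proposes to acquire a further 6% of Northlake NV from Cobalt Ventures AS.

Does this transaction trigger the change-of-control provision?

No

The purchase adds only to Tomas's holdings (Cobalt's stake shrinks), so Tomas is the only person who could newly come to control Nordquist.
Tomas holds 100% of Brightwater, so Tomas controls Brightwater.
Tomas holds 100% of Cobalt, so Tomas controls Cobalt.
Tomas and Brightwater and Cobalt together hold 58% + 17% + 25% = 100% of Northlake, so Tomas controls Northlake.
Northlake holds 100% of Nordquist, so Tomas controls Nordquist.
So Tomas already controls Nordquist before the transaction.
After the purchase, Tomas's direct stake in Northlake rises to 58% + 6% = 64%, and Cobalt's stake falls to 19%.
Tomas controlled Nordquist already, so this is not a new person acquiring control; every other person's position is unchanged or reduced.
No new person acquires control, so the clause is not triggered.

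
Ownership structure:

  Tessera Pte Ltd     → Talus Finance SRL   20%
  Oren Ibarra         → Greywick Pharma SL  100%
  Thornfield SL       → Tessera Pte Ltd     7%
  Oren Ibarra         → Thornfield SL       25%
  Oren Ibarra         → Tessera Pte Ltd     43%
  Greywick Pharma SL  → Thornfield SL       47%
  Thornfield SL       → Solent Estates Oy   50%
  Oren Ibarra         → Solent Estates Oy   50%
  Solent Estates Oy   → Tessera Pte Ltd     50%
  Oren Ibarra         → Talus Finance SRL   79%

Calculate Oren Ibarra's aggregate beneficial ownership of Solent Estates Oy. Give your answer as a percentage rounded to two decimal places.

Oren reaches Solent along 3 paths.
Direct stake: 50% = 50%.
Via Greywick → Thornfield: 100% × 47% × 50% = 23.5%.
Via Thornfield: 25% × 50% = 12.5%.
Total: 50% + 23.5% + 12.5% = 86%.
Rounded: 86.00%.

86.00%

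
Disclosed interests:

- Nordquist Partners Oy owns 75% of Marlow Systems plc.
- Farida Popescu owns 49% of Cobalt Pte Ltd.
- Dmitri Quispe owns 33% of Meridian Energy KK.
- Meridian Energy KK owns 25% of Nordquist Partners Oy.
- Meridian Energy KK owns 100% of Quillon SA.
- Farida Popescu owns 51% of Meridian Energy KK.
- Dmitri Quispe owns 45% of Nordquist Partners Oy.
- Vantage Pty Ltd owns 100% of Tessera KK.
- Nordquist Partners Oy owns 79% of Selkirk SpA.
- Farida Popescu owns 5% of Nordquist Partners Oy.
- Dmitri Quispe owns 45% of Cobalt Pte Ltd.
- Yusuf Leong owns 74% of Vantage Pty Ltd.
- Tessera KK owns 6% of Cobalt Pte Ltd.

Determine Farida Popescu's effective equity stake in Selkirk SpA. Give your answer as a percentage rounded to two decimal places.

14.02%

Farida reaches Selkirk along 2 paths.
Via Meridian → Nordquist: 51% × 25% × 79% = 10.0725%.
Via Nordquist: 5% × 79% = 3.95%.
Total: 10.0725% + 3.95% = 14.0225%.
Rounded: 14.02%.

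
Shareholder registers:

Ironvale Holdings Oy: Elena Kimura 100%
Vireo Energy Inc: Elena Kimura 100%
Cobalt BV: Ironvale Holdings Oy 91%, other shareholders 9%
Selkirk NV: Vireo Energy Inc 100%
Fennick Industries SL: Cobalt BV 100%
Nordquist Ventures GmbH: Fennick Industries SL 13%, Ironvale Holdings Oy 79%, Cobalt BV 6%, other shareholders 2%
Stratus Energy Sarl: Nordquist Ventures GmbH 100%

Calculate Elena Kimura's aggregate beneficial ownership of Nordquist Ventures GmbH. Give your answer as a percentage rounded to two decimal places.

Elena reaches Nordquist along 3 paths.
Via Ironvale → Cobalt → Fennick: 100% × 91% × 100% × 13% = 11.83%.
Via Ironvale: 100% × 79% = 79%.
Via Ironvale → Cobalt: 100% × 91% × 6% = 5.46%.
Total: 11.83% + 79% + 5.46% = 96.29%.

96.29%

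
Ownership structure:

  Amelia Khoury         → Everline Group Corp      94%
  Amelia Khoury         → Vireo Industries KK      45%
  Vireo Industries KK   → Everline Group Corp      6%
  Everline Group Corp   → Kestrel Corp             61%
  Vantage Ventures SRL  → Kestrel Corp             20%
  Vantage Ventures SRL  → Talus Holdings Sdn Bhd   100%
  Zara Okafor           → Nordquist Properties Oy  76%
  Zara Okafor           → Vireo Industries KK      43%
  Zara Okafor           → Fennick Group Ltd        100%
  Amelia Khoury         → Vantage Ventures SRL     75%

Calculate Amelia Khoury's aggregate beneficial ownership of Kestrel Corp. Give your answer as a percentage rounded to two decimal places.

Amelia reaches Kestrel along 3 paths.
Via Vireo → Everline: 45% × 6% × 61% = 1.647%.
Via Everline: 94% × 61% = 57.34%.
Via Vantage: 75% × 20% = 15%.
Total: 1.647% + 57.34% + 15% = 73.987%.
Rounded: 73.99%.

73.99%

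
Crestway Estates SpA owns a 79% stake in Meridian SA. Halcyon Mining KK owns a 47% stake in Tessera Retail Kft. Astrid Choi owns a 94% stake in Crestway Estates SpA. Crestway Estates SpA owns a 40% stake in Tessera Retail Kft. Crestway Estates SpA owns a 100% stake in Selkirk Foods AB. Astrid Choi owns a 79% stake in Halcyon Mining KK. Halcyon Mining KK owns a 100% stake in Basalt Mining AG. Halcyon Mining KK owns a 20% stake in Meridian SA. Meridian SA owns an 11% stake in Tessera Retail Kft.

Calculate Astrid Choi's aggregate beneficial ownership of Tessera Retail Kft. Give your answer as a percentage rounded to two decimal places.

84.64%

Astrid reaches Tessera along 4 paths.
Via Crestway: 94% × 40% = 37.6%.
Via Crestway → Meridian: 94% × 79% × 11% = 8.1686%.
Via Halcyon → Meridian: 79% × 20% × 11% = 1.738%.
Via Halcyon: 79% × 47% = 37.13%.
Total: 37.6% + 8.1686% + 1.738% + 37.13% = 84.6366%.
Rounded: 84.64%.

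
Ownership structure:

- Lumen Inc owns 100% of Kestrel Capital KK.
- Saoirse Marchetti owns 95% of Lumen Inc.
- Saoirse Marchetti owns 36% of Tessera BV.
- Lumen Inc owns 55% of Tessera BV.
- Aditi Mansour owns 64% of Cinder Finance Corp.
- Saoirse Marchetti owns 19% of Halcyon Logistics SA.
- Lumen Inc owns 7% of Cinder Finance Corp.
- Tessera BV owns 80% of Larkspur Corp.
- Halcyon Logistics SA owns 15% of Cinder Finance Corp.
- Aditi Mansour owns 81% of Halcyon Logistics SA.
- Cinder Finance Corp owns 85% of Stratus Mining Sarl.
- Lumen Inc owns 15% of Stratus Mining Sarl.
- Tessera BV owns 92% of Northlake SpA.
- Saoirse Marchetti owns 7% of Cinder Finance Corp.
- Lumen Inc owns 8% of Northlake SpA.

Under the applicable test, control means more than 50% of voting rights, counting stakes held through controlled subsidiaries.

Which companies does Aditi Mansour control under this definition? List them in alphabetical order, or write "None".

Aditi holds 81% of Halcyon, so Aditi controls Halcyon.
Aditi and Halcyon together hold 64% + 15% = 79% of Cinder, so Aditi controls Cinder.
Cinder holds 85% of Stratus, so Aditi controls Stratus.
No other company's threshold is met.

Cinder Finance Corp, Halcyon Logistics SA, Stratus Mining Sarl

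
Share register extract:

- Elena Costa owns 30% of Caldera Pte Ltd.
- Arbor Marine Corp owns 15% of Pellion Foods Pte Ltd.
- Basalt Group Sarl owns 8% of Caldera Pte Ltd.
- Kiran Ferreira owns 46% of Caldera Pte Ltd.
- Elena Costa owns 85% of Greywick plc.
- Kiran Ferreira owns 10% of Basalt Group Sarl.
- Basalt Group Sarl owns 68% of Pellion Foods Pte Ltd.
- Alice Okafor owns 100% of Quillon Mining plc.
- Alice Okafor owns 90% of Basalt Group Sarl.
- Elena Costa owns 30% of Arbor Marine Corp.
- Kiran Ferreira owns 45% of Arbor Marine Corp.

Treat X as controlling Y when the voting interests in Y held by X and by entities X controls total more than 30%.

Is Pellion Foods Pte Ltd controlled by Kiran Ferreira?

No

Kiran holds 45% of Arbor, so Kiran controls Arbor.
Kiran holds 46% of Caldera, so Kiran controls Caldera.
In Pellion, Kiran's side holds only 15%, not > 30%.
So Kiran does not control Pellion.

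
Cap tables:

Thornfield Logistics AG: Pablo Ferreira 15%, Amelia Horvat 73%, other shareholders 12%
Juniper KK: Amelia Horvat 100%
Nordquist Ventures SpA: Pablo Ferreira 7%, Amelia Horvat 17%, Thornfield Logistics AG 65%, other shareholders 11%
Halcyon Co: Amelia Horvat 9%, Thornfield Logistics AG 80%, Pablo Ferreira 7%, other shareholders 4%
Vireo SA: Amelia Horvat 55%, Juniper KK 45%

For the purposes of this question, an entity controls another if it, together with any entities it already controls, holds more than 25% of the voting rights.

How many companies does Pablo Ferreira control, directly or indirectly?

0

Pablo's largest direct stake is 15% in Thornfield, which does not meet the threshold.
Pablo controls 0 companies.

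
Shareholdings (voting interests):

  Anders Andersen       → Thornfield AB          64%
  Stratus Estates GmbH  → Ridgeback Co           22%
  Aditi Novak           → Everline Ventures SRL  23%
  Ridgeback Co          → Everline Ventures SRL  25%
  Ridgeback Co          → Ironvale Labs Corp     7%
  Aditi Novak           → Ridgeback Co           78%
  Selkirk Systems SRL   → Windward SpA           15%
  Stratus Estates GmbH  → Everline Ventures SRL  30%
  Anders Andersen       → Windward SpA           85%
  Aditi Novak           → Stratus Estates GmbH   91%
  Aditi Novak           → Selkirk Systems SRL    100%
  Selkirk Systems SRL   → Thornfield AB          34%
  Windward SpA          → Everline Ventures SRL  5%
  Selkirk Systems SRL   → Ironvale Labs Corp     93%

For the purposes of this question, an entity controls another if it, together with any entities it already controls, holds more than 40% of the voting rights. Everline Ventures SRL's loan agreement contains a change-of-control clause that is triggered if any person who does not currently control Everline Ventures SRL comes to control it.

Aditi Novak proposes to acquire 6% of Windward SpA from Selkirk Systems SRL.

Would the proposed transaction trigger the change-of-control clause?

No

The purchase adds only to Aditi's holdings (Selkirk's stake shrinks), so Aditi is the only person who could newly come to control Everline.
Aditi holds 91% of Stratus, so Aditi controls Stratus.
Stratus and Aditi together hold 22% + 78% = 100% of Ridgeback, so Aditi controls Ridgeback.
Aditi and Stratus and Ridgeback together hold 23% + 30% + 25% = 78% of Everline, so Aditi controls Everline.
So Aditi already controls Everline before the transaction.
After the purchase, Aditi holds 6% of Windward directly, and Selkirk's stake falls to 9%.
Aditi controlled Everline already, so this is not a new person acquiring control; every other person's position is unchanged or reduced.
No new person acquires control, so the clause is not triggered.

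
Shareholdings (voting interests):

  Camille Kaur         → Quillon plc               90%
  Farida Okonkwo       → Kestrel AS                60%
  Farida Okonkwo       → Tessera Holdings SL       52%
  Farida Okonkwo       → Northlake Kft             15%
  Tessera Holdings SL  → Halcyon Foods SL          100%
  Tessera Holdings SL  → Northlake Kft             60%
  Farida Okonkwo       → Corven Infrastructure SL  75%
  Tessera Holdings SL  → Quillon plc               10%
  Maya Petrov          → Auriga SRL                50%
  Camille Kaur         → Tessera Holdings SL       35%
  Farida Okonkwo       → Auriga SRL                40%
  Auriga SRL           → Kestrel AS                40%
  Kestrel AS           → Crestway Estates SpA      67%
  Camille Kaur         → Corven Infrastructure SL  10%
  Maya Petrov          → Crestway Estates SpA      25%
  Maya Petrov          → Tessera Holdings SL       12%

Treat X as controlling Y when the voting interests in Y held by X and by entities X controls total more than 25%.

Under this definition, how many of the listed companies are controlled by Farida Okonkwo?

Farida holds 52% of Tessera, so Farida controls Tessera.
Tessera and Farida together hold 60% + 15% = 75% of Northlake, so Farida controls Northlake.
Farida holds 40% of Auriga, so Farida controls Auriga.
Tessera holds 100% of Halcyon, so Farida controls Halcyon.
Farida holds 75% of Corven, so Farida controls Corven.
Auriga and Farida together hold 40% + 60% = 100% of Kestrel, so Farida controls Kestrel.
Kestrel holds 67% of Crestway, so Farida controls Crestway.
No other company's threshold is met.
Farida controls 7 companies.

7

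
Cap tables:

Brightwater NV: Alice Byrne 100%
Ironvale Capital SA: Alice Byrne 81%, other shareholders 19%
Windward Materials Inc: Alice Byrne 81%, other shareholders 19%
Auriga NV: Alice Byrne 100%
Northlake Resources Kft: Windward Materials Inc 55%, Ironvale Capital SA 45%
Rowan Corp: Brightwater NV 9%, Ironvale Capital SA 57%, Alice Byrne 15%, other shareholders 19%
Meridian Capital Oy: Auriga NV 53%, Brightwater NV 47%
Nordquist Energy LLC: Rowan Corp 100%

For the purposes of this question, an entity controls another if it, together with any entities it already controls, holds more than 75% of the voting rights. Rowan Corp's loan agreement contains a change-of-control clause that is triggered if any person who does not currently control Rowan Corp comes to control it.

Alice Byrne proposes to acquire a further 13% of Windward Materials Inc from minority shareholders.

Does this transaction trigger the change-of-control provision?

The purchase changes only Alice's holdings, so Alice is the only person who could newly come to control Rowan.
Alice holds 100% of Brightwater, so Alice controls Brightwater.
Alice holds 81% of Ironvale, so Alice controls Ironvale.
Brightwater and Ironvale and Alice together hold 9% + 57% + 15% = 81% of Rowan, so Alice controls Rowan.
So Alice already controls Rowan before the transaction.
After the purchase, Alice's direct stake in Windward rises to 81% + 13% = 94%.
Alice controlled Rowan already, so this is not a new person acquiring control; every other person's position is unchanged or reduced.
No new person acquires control, so the clause is not triggered.

No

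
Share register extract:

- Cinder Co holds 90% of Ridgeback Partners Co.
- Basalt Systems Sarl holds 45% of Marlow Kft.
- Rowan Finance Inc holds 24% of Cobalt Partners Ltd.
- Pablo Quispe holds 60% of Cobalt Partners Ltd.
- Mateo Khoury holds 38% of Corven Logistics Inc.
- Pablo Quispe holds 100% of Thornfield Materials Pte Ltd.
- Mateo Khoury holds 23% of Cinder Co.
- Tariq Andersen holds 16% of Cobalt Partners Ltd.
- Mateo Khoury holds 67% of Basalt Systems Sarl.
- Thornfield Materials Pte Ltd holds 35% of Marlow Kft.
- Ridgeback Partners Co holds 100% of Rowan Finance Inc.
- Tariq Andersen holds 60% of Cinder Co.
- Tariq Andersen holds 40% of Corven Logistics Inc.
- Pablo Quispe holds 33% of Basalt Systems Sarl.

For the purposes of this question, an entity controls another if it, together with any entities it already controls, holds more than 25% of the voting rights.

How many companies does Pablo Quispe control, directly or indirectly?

4

Pablo holds 33% of Basalt, so Pablo controls Basalt.
Pablo holds 100% of Thornfield, so Pablo controls Thornfield.
Thornfield and Basalt together hold 35% + 45% = 80% of Marlow, so Pablo controls Marlow.
Pablo holds 60% of Cobalt, so Pablo controls Cobalt.
No other company's threshold is met.
Pablo controls 4 companies.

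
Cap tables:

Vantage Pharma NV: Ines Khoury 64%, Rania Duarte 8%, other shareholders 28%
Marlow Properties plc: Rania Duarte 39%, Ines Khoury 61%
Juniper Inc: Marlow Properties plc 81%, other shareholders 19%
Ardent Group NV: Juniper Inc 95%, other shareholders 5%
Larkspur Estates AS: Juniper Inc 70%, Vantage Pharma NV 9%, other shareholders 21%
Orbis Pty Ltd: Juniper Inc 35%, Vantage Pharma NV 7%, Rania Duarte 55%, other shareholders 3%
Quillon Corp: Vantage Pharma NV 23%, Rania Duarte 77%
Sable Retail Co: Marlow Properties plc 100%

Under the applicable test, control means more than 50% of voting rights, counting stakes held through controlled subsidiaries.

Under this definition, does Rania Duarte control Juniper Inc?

No

Rania holds 55% of Orbis, so Rania controls Orbis.
Rania holds 77% of Quillon, so Rania controls Quillon.
Neither Rania nor any entity Rania controls holds any voting interest in Juniper.
So Rania does not control Juniper.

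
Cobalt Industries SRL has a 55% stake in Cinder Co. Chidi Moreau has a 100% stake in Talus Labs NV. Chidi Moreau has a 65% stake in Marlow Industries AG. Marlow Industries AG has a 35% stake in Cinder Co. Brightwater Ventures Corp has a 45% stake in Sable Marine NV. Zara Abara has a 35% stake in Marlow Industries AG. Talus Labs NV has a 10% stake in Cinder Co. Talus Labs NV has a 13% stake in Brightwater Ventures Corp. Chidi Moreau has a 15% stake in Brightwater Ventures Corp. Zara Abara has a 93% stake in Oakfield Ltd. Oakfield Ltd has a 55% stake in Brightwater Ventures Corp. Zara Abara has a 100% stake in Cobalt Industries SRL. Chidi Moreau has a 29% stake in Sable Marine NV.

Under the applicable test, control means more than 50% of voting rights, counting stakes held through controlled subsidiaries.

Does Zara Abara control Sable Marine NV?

Zara holds 93% of Oakfield, so Zara controls Oakfield.
Zara holds 100% of Cobalt, so Zara controls Cobalt.
Oakfield holds 55% of Brightwater, so Zara controls Brightwater.
Cobalt holds 55% of Cinder, so Zara controls Cinder.
In Sable, Zara's side holds only 45%, not > 50%.
So Zara does not control Sable.

No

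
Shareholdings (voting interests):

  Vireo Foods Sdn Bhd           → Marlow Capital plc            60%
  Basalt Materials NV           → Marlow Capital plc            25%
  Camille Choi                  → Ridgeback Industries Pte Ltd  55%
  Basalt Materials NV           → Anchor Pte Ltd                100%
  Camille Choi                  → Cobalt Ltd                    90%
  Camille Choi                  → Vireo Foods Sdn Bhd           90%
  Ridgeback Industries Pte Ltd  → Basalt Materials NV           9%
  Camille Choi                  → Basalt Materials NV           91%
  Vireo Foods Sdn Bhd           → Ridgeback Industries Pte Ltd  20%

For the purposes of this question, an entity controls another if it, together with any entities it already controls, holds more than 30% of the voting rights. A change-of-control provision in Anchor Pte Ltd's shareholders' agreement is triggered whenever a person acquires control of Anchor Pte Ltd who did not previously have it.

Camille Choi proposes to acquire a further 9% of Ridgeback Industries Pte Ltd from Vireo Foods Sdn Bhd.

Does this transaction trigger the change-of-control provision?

No

The purchase adds only to Camille's holdings (Vireo's stake shrinks), so Camille is the only person who could newly come to control Anchor.
Camille holds 90% of Vireo, so Camille controls Vireo.
Camille and Vireo together hold 55% + 20% = 75% of Ridgeback, so Camille controls Ridgeback.
Ridgeback and Camille together hold 9% + 91% = 100% of Basalt, so Camille controls Basalt.
Basalt holds 100% of Anchor, so Camille controls Anchor.
So Camille already controls Anchor before the transaction.
After the purchase, Camille's direct stake in Ridgeback rises to 55% + 9% = 64%, and Vireo's stake falls to 11%.
Camille controlled Anchor already, so this is not a new person acquiring control; every other person's position is unchanged or reduced.
No new person acquires control, so the clause is not triggered.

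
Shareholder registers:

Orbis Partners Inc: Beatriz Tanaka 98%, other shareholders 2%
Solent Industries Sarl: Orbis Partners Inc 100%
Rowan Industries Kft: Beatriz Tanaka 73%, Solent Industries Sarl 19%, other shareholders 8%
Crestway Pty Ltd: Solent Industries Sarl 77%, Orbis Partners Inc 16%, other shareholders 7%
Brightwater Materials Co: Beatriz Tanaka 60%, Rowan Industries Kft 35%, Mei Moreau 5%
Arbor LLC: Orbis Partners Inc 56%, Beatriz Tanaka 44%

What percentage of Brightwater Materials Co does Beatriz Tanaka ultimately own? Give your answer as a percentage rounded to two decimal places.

Beatriz reaches Brightwater along 3 paths.
Direct stake: 60% = 60%.
Via Rowan: 73% × 35% = 25.55%.
Via Orbis → Solent → Rowan: 98% × 100% × 19% × 35% = 6.517%.
Total: 60% + 25.55% + 6.517% = 92.067%.
Rounded: 92.07%.

92.07%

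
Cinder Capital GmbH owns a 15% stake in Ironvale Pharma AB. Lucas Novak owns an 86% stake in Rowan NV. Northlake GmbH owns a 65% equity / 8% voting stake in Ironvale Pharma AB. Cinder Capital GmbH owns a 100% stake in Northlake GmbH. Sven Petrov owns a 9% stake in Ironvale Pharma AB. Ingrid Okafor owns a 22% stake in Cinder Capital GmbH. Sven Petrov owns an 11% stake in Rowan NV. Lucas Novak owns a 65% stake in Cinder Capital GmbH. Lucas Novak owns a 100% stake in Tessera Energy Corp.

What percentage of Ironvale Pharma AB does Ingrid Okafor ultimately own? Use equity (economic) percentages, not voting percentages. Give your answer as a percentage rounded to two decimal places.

Ingrid reaches Ironvale along 2 paths.
Via Cinder: 22% × 15% = 3.3%.
Via Cinder → Northlake: 22% × 100% × 65% = 14.3%.
Total: 3.3% + 14.3% = 17.6%.
Rounded: 17.60%.

17.60%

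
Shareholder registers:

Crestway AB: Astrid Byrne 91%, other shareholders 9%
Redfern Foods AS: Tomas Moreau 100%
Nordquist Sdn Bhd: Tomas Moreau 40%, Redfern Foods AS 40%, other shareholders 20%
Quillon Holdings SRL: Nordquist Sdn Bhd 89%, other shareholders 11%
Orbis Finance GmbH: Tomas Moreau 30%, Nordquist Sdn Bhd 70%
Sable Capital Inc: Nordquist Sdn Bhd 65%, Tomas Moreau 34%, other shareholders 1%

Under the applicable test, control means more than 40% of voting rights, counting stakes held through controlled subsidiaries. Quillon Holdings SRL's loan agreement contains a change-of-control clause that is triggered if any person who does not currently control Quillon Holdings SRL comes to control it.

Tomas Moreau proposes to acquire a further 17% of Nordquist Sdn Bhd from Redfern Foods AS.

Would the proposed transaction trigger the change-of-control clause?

No

The purchase adds only to Tomas's holdings (Redfern's stake shrinks), so Tomas is the only person who could newly come to control Quillon.
Tomas holds 100% of Redfern, so Tomas controls Redfern.
Tomas and Redfern together hold 40% + 40% = 80% of Nordquist, so Tomas controls Nordquist.
Nordquist holds 89% of Quillon, so Tomas controls Quillon.
So Tomas already controls Quillon before the transaction.
After the purchase, Tomas's direct stake in Nordquist rises to 40% + 17% = 57%, and Redfern's stake falls to 23%.
Tomas controlled Quillon already, so this is not a new person acquiring control; every other person's position is unchanged or reduced.
No new person acquires control, so the clause is not triggered.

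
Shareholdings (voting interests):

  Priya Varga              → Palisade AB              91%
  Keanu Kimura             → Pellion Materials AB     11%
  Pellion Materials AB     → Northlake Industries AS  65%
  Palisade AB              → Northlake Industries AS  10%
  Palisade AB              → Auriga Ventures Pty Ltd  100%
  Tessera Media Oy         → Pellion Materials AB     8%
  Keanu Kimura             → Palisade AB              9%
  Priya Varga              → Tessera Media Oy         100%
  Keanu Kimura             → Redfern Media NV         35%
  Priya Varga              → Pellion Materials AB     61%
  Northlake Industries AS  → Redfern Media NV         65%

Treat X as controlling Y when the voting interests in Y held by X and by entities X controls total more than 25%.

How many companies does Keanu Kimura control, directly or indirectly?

1

Keanu holds 35% of Redfern, so Keanu controls Redfern.
No other company's threshold is met.
Keanu controls 1 company.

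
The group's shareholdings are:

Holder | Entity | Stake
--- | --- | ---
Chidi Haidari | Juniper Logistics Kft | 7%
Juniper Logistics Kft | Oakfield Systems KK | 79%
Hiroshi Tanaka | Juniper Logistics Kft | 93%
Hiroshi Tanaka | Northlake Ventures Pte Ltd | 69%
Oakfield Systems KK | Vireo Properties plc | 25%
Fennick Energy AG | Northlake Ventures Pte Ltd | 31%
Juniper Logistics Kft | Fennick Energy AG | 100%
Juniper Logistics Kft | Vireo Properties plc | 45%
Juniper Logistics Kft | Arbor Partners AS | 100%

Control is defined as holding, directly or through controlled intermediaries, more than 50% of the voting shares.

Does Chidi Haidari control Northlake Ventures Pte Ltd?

No

Chidi's largest direct stake is 7% in Juniper, which does not meet the threshold, so Chidi controls no company.
Neither Chidi nor any entity Chidi controls holds any voting interest in Northlake.
So Chidi does not control Northlake.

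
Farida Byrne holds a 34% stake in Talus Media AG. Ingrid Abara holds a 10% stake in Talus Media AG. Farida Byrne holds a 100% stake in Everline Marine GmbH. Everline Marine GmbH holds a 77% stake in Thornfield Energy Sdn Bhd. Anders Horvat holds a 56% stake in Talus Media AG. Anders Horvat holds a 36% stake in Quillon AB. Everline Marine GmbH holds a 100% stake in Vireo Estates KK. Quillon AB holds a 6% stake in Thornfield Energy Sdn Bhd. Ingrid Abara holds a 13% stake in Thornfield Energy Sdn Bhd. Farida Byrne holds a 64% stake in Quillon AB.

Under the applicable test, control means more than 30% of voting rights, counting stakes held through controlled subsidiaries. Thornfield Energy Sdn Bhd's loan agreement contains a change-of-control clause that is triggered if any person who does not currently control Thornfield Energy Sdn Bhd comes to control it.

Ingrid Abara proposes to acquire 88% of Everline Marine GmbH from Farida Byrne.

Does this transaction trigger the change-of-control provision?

Yes

The purchase adds only to Ingrid's holdings (Farida's stake shrinks), so Ingrid is the only person who could newly come to control Thornfield.
Ingrid's largest direct stake is 13% in Thornfield, which does not meet the threshold, so Ingrid controls no company.
In Thornfield, Ingrid's side holds only 13%, not > 30%.
So before the transaction, Ingrid does not control Thornfield.
After the purchase, Ingrid holds 88% of Everline directly, and Farida's stake falls to 12%.
Ingrid holds 88% of Everline, so Ingrid controls Everline.
Ingrid and Everline together hold 13% + 77% = 90% of Thornfield, so Ingrid controls Thornfield.
Ingrid did not control Thornfield before and does after, so the clause is triggered.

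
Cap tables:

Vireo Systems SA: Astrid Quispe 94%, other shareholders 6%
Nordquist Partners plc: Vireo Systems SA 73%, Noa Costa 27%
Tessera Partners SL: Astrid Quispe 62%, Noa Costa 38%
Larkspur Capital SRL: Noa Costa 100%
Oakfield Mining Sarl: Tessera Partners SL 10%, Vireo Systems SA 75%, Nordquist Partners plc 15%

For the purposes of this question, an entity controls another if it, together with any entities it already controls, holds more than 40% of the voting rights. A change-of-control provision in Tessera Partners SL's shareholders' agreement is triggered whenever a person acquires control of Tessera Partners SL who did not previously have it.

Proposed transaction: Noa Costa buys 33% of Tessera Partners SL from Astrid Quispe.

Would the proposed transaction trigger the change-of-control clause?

The purchase adds only to Noa's holdings (Astrid's stake shrinks), so Noa is the only person who could newly come to control Tessera.
Noa holds 100% of Larkspur, so Noa controls Larkspur.
In Tessera, Noa's side holds only 38%, not > 40%.
So before the transaction, Noa does not control Tessera.
After the purchase, Noa's direct stake in Tessera rises to 38% + 33% = 71%, and Astrid's stake falls to 29%.
Noa holds 71% of Tessera, so Noa controls Tessera.
Noa did not control Tessera before and does after, so the clause is triggered.

Yes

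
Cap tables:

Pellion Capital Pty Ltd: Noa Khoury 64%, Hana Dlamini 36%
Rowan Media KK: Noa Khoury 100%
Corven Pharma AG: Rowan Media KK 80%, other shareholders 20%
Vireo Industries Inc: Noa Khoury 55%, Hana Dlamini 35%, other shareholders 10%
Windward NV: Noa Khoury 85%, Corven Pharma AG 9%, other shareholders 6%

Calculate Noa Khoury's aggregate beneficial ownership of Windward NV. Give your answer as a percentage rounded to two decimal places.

Noa reaches Windward along 2 paths.
Direct stake: 85% = 85%.
Via Rowan → Corven: 100% × 80% × 9% = 7.2%.
Total: 85% + 7.2% = 92.2%.
Rounded: 92.20%.

92.20%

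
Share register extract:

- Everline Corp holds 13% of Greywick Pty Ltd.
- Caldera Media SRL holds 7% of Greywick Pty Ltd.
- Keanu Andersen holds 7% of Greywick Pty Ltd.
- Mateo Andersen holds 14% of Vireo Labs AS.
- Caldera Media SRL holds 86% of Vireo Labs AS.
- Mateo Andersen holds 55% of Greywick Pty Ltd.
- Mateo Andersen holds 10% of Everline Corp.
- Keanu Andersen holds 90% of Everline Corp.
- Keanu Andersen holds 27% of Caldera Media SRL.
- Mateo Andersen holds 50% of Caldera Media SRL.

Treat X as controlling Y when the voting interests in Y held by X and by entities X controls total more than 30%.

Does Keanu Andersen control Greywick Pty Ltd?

Keanu holds 90% of Everline, so Keanu controls Everline.
In Greywick, Keanu's side holds only 7% + 13% = 20%, not > 30%.
So Keanu does not control Greywick.

No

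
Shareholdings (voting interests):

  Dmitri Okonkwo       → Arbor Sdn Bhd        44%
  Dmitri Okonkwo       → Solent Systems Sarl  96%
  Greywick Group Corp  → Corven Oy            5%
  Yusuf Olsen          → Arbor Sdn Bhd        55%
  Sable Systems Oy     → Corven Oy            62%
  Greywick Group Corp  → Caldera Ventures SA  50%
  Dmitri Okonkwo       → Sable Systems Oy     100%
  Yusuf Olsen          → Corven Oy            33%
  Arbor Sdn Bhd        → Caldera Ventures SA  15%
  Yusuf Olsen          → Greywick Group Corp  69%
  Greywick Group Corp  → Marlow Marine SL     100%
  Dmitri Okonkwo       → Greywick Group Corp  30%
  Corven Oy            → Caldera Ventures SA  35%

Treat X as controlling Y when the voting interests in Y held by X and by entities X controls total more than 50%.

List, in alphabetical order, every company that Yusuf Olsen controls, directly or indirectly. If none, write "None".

Arbor Sdn Bhd, Caldera Ventures SA, Greywick Group Corp, Marlow Marine SL

Yusuf holds 69% of Greywick, so Yusuf controls Greywick.
Yusuf holds 55% of Arbor, so Yusuf controls Arbor.
Arbor and Greywick together hold 15% + 50% = 65% of Caldera, so Yusuf controls Caldera.
Greywick holds 100% of Marlow, so Yusuf controls Marlow.
No other company's threshold is met.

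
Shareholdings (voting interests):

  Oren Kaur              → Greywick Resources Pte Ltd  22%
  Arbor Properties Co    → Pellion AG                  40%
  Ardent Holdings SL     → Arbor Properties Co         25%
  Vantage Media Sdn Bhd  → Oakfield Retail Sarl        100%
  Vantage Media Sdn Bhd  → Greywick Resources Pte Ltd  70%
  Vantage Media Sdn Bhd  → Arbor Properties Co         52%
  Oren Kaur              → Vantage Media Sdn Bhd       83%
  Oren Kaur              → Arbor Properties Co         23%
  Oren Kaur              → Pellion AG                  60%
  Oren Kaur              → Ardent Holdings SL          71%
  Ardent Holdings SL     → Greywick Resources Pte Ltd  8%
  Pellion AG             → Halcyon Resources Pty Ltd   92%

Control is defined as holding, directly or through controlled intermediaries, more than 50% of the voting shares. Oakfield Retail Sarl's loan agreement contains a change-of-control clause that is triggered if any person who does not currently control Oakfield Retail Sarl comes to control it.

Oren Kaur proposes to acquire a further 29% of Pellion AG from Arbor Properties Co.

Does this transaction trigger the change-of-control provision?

The purchase adds only to Oren's holdings (Arbor's stake shrinks), so Oren is the only person who could newly come to control Oakfield.
Oren holds 83% of Vantage, so Oren controls Vantage.
Vantage holds 100% of Oakfield, so Oren controls Oakfield.
So Oren already controls Oakfield before the transaction.
After the purchase, Oren's direct stake in Pellion rises to 60% + 29% = 89%, and Arbor's stake falls to 11%.
Oren controlled Oakfield already, so this is not a new person acquiring control; every other person's position is unchanged or reduced.
No new person acquires control, so the clause is not triggered.

No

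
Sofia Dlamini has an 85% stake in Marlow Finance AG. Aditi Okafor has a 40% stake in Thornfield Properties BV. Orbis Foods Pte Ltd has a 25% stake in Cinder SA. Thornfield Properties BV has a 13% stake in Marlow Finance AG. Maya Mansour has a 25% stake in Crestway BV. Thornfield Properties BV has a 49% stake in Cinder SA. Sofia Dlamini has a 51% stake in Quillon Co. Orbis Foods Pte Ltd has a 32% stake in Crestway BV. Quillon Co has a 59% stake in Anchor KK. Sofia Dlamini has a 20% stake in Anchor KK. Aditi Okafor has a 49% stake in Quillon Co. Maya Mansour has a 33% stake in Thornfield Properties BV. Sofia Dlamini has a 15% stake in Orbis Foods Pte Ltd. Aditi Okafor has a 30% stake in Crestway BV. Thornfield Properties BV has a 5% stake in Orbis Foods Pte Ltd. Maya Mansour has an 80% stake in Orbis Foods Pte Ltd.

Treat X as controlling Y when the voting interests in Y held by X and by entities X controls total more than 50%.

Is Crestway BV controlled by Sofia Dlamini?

Sofia holds 85% of Marlow, so Sofia controls Marlow.
Sofia holds 51% of Quillon, so Sofia controls Quillon.
Quillon and Sofia together hold 59% + 20% = 79% of Anchor, so Sofia controls Anchor.
Neither Sofia nor any entity Sofia controls holds any voting interest in Crestway.
So Sofia does not control Crestway.

No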